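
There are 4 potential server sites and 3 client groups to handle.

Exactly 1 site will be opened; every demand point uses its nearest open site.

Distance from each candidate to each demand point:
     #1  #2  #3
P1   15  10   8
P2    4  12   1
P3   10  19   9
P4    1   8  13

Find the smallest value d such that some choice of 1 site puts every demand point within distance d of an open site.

12

Open {P2}.
  Farthest demand point is #2 at distance 12 (to P2); all others are ≤ 12.
With {P4} the worst case is 13.
With {P1} the worst case is 15.
No size-1 selection achieves below 12.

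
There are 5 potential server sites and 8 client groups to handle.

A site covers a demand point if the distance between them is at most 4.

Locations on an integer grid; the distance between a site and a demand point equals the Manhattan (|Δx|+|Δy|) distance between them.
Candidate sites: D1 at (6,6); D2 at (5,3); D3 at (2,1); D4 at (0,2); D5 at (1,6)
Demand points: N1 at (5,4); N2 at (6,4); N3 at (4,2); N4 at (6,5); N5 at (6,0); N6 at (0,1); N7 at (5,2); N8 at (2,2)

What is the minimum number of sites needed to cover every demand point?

2

Coverage sets (demand points within 4 of each site):
  D1: {N1, N2, N4}
  D2: {N1, N2, N3, N4, N5, N7, N8}
  D3: {N3, N6, N7, N8}
  D4: {N3, N6, N8}
  D5: {}
No single site covers all 8 demand points.
But {D2, D3} covers everything, so the minimum is 2.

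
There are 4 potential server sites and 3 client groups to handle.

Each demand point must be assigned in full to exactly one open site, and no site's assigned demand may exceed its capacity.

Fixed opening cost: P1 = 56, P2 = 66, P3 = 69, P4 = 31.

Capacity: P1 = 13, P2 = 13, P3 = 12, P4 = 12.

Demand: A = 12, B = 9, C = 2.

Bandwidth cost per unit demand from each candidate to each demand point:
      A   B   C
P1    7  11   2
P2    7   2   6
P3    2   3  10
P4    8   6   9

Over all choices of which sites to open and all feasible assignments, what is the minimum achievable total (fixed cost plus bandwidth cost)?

Open {P2, P3}; cheapest assignment that respects the capacities:
  P2 (cap 13, load 11): B, C — cost 9×2 + 2×6 = 30
  P3 (cap 12, load 12): A — cost 12×2 = 24
  Shipping 54, fixed 135 → total 189.
  Any other capacity-feasible assignment to {P2, P3} ships for at least 54.
Compare {P3, P4}: its best feasible assignment gives total 196.
Compare {P2, P3, P4}: its best feasible assignment gives total 220.
Every other set of open sites that can feasibly serve all demand totals ≥ 196 even under its best assignment. Minimum: 189.

189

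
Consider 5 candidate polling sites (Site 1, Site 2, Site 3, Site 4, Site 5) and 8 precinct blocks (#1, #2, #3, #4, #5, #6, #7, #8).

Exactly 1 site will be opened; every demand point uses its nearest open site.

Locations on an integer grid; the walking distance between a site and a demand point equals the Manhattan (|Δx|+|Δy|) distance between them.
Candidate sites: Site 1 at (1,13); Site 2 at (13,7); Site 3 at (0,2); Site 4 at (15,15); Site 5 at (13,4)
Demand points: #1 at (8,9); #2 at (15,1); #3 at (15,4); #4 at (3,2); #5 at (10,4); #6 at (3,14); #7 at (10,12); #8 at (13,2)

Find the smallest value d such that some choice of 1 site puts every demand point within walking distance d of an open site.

Open {Site 2}.
  Farthest demand point is #6 at walking distance 17 (to Site 2); all others are ≤ 17.
With {Site 3} the worst case is 20.
With {Site 5} the worst case is 20.
No size-1 selection achieves below 17.

17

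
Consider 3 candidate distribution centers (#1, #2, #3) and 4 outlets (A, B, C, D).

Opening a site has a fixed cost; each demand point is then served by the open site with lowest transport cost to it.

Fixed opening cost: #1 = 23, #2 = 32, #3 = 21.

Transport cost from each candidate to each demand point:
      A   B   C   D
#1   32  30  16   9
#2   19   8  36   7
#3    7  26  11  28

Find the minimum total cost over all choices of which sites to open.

Open {#2, #3}: assign each demand point to its cheapest open site.
  A→#3 7, B→#2 8, C→#3 11, D→#2 7
  transport cost 33, fixed 53 → total 86.
Compare {#3}: transport cost 72 + fixed 21 = 93.
Compare {#1, #3}: transport cost 53 + fixed 44 = 97.
Compare {#2}: transport cost 70 + fixed 32 = 102.
All other subsets cost ≥ 93. Minimum total cost: 86.

86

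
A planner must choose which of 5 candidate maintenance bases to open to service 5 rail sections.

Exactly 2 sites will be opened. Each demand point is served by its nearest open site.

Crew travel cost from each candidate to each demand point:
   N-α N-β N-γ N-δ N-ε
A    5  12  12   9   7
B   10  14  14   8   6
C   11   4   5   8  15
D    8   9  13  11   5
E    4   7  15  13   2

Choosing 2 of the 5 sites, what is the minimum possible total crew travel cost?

23

Open {C, E}.
  N-α→E 4, N-β→C 4, N-γ→C 5, N-δ→C 8, N-ε→E 2  ⇒ total 23.
Compare {A, C}: total 29.
Compare {C, D}: total 30.
No size-2 selection does better; minimum is 23.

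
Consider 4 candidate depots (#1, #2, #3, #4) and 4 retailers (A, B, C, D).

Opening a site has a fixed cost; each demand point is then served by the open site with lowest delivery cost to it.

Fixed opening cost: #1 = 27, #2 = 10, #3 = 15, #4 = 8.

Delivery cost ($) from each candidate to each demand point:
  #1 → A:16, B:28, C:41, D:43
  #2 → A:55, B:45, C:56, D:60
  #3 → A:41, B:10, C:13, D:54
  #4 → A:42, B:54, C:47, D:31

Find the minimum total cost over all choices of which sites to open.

Open {#3, #4}: assign each demand point to its cheapest open site.
  A→#3 41, B→#3 10, C→#3 13, D→#4 31
  delivery cost 95, fixed 23 → total 118.
Compare {#1, #3, #4}: delivery cost 70 + fixed 50 = 120.
Compare {#1, #3}: delivery cost 82 + fixed 42 = 124.
Compare {#2, #3, #4}: delivery cost 95 + fixed 33 = 128.
All other subsets cost ≥ 120. Minimum total cost: 118.

118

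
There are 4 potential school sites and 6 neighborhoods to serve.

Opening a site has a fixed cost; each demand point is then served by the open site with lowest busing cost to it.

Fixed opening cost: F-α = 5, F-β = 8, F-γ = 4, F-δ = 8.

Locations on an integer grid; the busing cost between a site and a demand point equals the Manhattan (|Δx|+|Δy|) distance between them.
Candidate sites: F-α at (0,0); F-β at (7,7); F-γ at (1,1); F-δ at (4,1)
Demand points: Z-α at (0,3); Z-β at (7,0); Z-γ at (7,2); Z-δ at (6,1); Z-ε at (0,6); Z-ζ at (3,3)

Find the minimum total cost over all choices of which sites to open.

34

Open {F-γ, F-δ}: assign each demand point to its cheapest open site.
  Z-α→F-γ 3, Z-β→F-δ 4, Z-γ→F-δ 4, Z-δ→F-δ 2, Z-ε→F-γ 6, Z-ζ→F-δ 3
  busing cost 22, fixed 12 → total 34.
Compare {F-α, F-δ}: busing cost 22 + fixed 13 = 35.
Compare {F-γ}: busing cost 32 + fixed 4 = 36.
Compare {F-δ}: busing cost 28 + fixed 8 = 36.
All other subsets cost ≥ 35. Minimum total cost: 34.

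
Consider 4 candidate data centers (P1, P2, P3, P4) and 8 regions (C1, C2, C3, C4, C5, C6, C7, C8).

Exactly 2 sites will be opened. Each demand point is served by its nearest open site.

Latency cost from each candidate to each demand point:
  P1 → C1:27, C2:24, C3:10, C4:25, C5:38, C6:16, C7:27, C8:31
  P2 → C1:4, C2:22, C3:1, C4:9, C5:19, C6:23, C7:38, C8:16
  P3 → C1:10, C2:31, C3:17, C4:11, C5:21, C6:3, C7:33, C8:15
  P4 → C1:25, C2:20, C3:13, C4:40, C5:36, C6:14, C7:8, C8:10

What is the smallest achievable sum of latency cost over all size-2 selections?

85

Open {P2, P4}.
  C1→P2 4, C2→P4 20, C3→P2 1, C4→P2 9, C5→P2 19, C6→P4 14, C7→P4 8, C8→P4 10  ⇒ total 85.
Compare {P3, P4}: total 96.
Compare {P2, P3}: total 106.
No size-2 selection does better; minimum is 85.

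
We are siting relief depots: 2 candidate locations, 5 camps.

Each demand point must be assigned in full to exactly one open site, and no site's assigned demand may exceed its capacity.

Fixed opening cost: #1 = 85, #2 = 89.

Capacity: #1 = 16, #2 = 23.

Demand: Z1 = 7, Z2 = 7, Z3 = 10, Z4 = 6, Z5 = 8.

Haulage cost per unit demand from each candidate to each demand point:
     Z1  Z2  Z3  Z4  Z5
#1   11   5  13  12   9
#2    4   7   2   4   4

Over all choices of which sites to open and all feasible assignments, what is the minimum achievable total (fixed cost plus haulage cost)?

353

Open {#1, #2}; cheapest assignment that respects the capacities:
  #1 (cap 16, load 15): Z2, Z5 — cost 7×5 + 8×9 = 107
  #2 (cap 23, load 23): Z1, Z3, Z4 — cost 7×4 + 10×2 + 6×4 = 72
  Shipping 179, fixed 174 → total 353.
  Any other capacity-feasible assignment to {#1, #2} ships for at least 179.
Total demand is 38 and no other set of sites has combined capacity ≥ 38, so {#1, #2} is the only feasible choice of open sites. Minimum: 353.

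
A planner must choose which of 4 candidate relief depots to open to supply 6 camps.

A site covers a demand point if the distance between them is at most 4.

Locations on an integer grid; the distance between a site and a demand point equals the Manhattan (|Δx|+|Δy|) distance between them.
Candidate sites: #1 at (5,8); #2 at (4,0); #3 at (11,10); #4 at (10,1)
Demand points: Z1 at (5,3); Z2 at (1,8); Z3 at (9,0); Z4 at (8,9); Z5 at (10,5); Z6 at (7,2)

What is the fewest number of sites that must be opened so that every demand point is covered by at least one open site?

3

Coverage sets (demand points within 4 of each site):
  #1: {Z2, Z4}
  #2: {Z1}
  #3: {Z4}
  #4: {Z3, Z5, Z6}
No 2 sites suffice: every size-2 union leaves at least one demand point uncovered.
But {#1, #2, #4} covers everything, so the minimum is 3.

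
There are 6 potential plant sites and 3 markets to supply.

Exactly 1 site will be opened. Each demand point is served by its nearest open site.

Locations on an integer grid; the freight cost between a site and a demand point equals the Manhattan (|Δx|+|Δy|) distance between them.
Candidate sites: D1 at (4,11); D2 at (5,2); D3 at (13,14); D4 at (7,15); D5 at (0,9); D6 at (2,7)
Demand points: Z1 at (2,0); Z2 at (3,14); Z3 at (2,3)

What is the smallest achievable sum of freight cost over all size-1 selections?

Open {D6}.
  Z1→D6 7, Z2→D6 8, Z3→D6 4  ⇒ total 19.
Compare {D2}: total 23.
Compare {D1}: total 27.
No size-1 selection does better; minimum is 19.

19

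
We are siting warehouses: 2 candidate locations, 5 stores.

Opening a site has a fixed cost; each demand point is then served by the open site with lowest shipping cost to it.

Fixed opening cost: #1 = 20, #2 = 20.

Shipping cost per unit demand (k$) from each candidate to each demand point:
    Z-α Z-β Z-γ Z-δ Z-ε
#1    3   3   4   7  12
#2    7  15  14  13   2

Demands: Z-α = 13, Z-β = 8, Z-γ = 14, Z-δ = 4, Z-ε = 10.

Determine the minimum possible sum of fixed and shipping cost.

Open {#1, #2}: assign each demand point to its cheapest open site.
  Z-α→#1 13×3=39, Z-β→#1 8×3=24, Z-γ→#1 14×4=56, Z-δ→#1 4×7=28, Z-ε→#2 10×2=20
  shipping cost 167, fixed 40 → total 207.
Compare {#1}: shipping cost 267 + fixed 20 = 287.
Compare {#2}: shipping cost 479 + fixed 20 = 499.

207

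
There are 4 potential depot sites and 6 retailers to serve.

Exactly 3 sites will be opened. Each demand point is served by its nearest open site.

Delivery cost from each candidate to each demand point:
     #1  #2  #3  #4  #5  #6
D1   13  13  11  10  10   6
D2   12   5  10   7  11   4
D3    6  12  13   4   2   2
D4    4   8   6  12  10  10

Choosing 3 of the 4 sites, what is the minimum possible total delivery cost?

23

Open {D2, D3, D4}.
  #1→D4 4, #2→D2 5, #3→D4 6, #4→D3 4, #5→D3 2, #6→D3 2  ⇒ total 23.
Compare {D1, D3, D4}: total 26.
Compare {D1, D2, D3}: total 29.
No size-3 selection does better; minimum is 23.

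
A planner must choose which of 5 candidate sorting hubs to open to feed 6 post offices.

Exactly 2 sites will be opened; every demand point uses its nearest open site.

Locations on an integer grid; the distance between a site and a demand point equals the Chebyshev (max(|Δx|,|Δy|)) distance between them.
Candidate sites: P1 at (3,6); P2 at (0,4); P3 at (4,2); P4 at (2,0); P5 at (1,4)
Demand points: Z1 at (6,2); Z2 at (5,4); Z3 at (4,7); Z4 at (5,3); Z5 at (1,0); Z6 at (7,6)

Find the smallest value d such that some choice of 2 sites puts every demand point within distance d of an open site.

Open {P1, P2}.
  Farthest demand point is Z1 at distance 4 (to P1); all others are ≤ 4.
With {P1, P3} the worst case is 4.
With {P1, P4} the worst case is 4.
No size-2 selection achieves below 4.

4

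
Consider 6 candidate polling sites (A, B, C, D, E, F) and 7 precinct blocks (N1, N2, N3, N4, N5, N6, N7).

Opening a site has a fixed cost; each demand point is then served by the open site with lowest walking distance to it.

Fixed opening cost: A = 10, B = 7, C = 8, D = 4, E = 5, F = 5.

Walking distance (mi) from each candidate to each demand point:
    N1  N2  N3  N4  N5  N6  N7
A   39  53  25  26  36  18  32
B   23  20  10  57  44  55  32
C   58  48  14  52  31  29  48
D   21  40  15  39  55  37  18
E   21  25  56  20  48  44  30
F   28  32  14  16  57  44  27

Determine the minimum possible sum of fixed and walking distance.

165

Open {A, B, D, F}: assign each demand point to its cheapest open site.
  N1→D 21, N2→B 20, N3→B 10, N4→F 16, N5→A 36, N6→A 18, N7→D 18
  walking distance 139, fixed 26 → total 165.
Compare {A, B, C, D, F}: walking distance 134 + fixed 34 = 168.
Compare {A, B, D, E}: walking distance 143 + fixed 26 = 169.
Compare {B, C, D, F}: walking distance 145 + fixed 24 = 169.
All other subsets cost ≥ 168. Minimum total cost: 165.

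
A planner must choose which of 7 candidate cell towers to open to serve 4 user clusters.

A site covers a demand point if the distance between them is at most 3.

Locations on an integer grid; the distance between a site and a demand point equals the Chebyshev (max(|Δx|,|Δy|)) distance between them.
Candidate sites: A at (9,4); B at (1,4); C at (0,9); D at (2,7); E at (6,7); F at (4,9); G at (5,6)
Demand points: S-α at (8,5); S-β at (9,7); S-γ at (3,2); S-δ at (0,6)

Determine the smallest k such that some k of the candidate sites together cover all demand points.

Coverage sets (demand points within 3 of each site):
  A: {S-α, S-β}
  B: {S-γ, S-δ}
  C: {S-δ}
  D: {S-δ}
  E: {S-α, S-β}
  F: {}
  G: {S-α}
No single site covers all 4 demand points.
But {A, B} covers everything, so the minimum is 2.

2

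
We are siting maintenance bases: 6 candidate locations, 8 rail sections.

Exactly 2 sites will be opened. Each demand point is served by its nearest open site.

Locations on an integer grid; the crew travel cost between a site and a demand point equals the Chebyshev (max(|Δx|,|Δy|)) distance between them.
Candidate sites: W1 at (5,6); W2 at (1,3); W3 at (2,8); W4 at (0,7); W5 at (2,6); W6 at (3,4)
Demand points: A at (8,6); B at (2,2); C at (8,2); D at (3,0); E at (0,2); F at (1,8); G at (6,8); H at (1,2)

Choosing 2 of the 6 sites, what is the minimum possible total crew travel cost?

19

Open {W1, W2}.
  A→W1 3, B→W2 1, C→W1 4, D→W2 3, E→W2 1, F→W1 4, G→W1 2, H→W2 1  ⇒ total 19.
Compare {W2, W3}: total 23.
Compare {W1, W6}: total 24.
No size-2 selection does better; minimum is 19.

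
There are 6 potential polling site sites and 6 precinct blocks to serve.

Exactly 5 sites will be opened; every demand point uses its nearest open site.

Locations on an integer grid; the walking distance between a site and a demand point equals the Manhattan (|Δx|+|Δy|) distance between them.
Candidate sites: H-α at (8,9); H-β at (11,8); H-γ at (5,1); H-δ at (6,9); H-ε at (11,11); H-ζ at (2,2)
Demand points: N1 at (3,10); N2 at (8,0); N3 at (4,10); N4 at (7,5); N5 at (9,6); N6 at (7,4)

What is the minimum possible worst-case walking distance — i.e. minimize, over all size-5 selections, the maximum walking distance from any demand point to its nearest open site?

Open {H-α, H-β, H-γ, H-δ, H-ε}.
  Farthest demand point is N4 at walking distance 5 (to H-α); all others are ≤ 5.
With {H-α, H-β, H-γ, H-δ, H-ζ} the worst case is 5.
With {H-α, H-γ, H-δ, H-ε, H-ζ} the worst case is 5.
No size-5 selection achieves below 5.

5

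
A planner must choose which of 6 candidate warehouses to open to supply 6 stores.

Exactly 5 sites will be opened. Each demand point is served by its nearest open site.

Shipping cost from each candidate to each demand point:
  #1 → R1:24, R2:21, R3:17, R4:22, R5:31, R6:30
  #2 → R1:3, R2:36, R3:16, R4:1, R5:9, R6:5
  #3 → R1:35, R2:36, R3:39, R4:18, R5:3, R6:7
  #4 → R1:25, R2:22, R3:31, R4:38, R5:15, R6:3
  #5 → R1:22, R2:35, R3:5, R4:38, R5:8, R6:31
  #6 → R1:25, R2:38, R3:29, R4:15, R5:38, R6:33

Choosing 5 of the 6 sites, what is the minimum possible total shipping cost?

36

Open {#1, #2, #3, #4, #5}.
  R1→#2 3, R2→#1 21, R3→#5 5, R4→#2 1, R5→#3 3, R6→#4 3  ⇒ total 36.
Compare {#2, #3, #4, #5, #6}: total 37.
Compare {#1, #2, #3, #5, #6}: total 38.
No size-5 selection does better; minimum is 36.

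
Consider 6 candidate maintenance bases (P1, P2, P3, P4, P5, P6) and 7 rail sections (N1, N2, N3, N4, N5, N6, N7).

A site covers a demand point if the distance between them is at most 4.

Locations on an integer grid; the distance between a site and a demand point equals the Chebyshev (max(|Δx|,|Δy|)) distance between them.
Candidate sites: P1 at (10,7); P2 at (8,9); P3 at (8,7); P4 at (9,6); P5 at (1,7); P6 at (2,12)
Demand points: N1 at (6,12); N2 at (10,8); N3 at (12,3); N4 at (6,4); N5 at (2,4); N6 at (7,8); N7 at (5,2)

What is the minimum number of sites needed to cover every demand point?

Coverage sets (demand points within 4 of each site):
  P1: {N2, N3, N4, N6}
  P2: {N1, N2, N6}
  P3: {N2, N3, N4, N6}
  P4: {N2, N3, N4, N6, N7}
  P5: {N5}
  P6: {N1}
No 2 sites suffice: every size-2 union leaves at least one demand point uncovered.
But {P2, P4, P5} covers everything, so the minimum is 3.

3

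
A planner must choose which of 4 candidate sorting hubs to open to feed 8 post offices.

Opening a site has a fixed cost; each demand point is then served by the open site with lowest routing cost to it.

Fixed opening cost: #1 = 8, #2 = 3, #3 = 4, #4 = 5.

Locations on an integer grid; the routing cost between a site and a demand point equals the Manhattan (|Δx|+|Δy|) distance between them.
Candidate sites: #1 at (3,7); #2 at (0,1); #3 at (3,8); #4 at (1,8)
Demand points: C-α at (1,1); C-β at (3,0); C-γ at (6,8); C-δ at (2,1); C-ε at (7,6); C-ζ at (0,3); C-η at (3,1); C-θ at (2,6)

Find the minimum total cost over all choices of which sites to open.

Open {#2, #3}: assign each demand point to its cheapest open site.
  C-α→#2 1, C-β→#2 4, C-γ→#3 3, C-δ→#2 2, C-ε→#3 6, C-ζ→#2 2, C-η→#2 3, C-θ→#3 3
  routing cost 24, fixed 7 → total 31.
Compare {#1, #2}: routing cost 23 + fixed 11 = 34.
Compare {#2, #4}: routing cost 28 + fixed 8 = 36.
Compare {#2, #3, #4}: routing cost 24 + fixed 12 = 36.
All other subsets cost ≥ 34. Minimum total cost: 31.

31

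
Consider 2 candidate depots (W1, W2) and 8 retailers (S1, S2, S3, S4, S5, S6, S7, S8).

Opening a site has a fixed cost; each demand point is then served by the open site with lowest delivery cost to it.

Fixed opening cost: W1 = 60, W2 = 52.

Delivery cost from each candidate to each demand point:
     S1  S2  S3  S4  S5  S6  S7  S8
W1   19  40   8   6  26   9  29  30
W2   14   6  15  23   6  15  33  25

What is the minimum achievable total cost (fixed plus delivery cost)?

189

Open {W2}: assign each demand point to its cheapest open site.
  S1→W2 14, S2→W2 6, S3→W2 15, S4→W2 23, S5→W2 6, S6→W2 15, S7→W2 33, S8→W2 25
  delivery cost 137, fixed 52 → total 189.
Compare {W1, W2}: delivery cost 103 + fixed 112 = 215.
Compare {W1}: delivery cost 167 + fixed 60 = 227.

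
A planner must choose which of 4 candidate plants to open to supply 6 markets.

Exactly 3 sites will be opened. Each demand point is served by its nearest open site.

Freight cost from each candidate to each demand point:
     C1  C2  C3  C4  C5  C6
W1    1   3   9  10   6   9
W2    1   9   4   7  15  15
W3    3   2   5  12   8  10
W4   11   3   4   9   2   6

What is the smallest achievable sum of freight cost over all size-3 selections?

22

Open {W2, W3, W4}.
  C1→W2 1, C2→W3 2, C3→W2 4, C4→W2 7, C5→W4 2, C6→W4 6  ⇒ total 22.
Compare {W1, W2, W4}: total 23.
Compare {W1, W3, W4}: total 24.
No size-3 selection does better; minimum is 22.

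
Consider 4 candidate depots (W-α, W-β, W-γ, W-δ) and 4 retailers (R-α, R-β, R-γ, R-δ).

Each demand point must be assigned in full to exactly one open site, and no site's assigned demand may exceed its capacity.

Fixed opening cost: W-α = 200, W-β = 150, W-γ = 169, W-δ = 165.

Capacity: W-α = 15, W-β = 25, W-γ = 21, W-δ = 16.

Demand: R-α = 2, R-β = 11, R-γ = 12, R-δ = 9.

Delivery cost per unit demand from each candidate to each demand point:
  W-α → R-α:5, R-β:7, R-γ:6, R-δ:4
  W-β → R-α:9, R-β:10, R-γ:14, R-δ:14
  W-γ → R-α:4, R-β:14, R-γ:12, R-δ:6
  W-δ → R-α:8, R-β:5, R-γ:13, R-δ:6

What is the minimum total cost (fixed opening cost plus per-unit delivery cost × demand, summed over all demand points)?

Open {W-γ, W-δ}; cheapest assignment that respects the capacities:
  W-γ (cap 21, load 21): R-γ, R-δ — cost 12×12 + 9×6 = 198
  W-δ (cap 16, load 13): R-α, R-β — cost 2×8 + 11×5 = 71
  Shipping 269, fixed 334 → total 603.
  Any other capacity-feasible assignment to {W-γ, W-δ} ships for at least 269.
Compare {W-β, W-γ}: its best feasible assignment gives total 645.
Compare {W-α, W-γ}: its best feasible assignment gives total 654.
Every other set of open sites that can feasibly serve all demand totals ≥ 645 even under its best assignment. Minimum: 603.

603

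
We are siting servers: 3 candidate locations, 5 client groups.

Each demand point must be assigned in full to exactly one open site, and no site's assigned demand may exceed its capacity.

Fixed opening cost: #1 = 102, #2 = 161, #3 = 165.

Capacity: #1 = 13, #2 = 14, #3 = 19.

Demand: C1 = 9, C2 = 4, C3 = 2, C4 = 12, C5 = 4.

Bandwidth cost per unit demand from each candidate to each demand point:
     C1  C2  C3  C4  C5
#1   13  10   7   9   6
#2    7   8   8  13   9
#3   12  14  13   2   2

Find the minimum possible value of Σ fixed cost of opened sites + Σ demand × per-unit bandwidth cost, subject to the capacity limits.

479

Open {#2, #3}; cheapest assignment that respects the capacities:
  #2 (cap 14, load 13): C1, C2 — cost 9×7 + 4×8 = 95
  #3 (cap 19, load 18): C3, C4, C5 — cost 2×13 + 12×2 + 4×2 = 58
  Shipping 153, fixed 326 → total 479.
  Any other capacity-feasible assignment to {#2, #3} ships for at least 153.
Compare {#1, #3}: its best feasible assignment gives total 482.
Compare {#1, #2, #3}: its best feasible assignment gives total 569.
Every other set of open sites that can feasibly serve all demand totals ≥ 482 even under its best assignment. Minimum: 479.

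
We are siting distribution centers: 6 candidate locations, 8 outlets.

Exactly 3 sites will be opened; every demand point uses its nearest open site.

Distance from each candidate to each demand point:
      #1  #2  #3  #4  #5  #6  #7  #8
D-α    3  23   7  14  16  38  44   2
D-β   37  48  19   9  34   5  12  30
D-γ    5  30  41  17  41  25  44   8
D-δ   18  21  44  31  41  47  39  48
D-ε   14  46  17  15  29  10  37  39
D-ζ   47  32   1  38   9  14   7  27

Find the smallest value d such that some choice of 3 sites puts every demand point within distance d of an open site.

21

Open {D-α, D-β, D-δ}.
  Farthest demand point is #2 at distance 21 (to D-δ); all others are ≤ 21.
With {D-α, D-δ, D-ζ} the worst case is 21.
With {D-γ, D-δ, D-ζ} the worst case is 21.
No size-3 selection achieves below 21.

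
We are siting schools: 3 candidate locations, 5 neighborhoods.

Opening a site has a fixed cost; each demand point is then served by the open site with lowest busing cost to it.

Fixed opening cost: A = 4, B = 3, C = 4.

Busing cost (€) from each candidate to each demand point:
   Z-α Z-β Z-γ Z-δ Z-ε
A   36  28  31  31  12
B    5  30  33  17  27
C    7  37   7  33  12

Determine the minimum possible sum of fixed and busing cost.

Open {B, C}: assign each demand point to its cheapest open site.
  Z-α→B 5, Z-β→B 30, Z-γ→C 7, Z-δ→B 17, Z-ε→C 12
  busing cost 71, fixed 7 → total 78.
Compare {A, B, C}: busing cost 69 + fixed 11 = 80.
Compare {A, C}: busing cost 85 + fixed 8 = 93.
Compare {C}: busing cost 96 + fixed 4 = 100.
All other subsets cost ≥ 80. Minimum total cost: 78.

78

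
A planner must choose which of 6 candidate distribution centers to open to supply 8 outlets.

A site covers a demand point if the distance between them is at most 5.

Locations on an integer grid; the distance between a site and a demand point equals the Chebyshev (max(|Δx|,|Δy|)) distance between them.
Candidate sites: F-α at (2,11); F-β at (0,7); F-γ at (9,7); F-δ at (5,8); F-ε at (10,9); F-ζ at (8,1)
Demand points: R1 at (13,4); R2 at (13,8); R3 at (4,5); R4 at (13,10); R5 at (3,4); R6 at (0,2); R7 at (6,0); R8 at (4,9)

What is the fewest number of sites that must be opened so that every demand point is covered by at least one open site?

Coverage sets (demand points within 5 of each site):
  F-α: {R8}
  F-β: {R3, R5, R6, R8}
  F-γ: {R1, R2, R3, R4, R8}
  F-δ: {R3, R5, R8}
  F-ε: {R1, R2, R4}
  F-ζ: {R1, R3, R5, R7}
No 2 sites suffice: every size-2 union leaves at least one demand point uncovered.
But {F-β, F-γ, F-ζ} covers everything, so the minimum is 3.

3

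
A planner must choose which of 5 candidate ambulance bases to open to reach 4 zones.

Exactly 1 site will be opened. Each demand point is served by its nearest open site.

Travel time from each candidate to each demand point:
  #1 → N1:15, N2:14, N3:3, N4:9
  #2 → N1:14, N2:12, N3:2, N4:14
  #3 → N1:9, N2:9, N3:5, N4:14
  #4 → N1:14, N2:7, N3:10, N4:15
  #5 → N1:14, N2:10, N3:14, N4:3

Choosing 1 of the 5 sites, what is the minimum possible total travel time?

37

Open {#3}.
  N1→#3 9, N2→#3 9, N3→#3 5, N4→#3 14  ⇒ total 37.
Compare {#1}: total 41.
Compare {#5}: total 41.
No size-1 selection does better; minimum is 37.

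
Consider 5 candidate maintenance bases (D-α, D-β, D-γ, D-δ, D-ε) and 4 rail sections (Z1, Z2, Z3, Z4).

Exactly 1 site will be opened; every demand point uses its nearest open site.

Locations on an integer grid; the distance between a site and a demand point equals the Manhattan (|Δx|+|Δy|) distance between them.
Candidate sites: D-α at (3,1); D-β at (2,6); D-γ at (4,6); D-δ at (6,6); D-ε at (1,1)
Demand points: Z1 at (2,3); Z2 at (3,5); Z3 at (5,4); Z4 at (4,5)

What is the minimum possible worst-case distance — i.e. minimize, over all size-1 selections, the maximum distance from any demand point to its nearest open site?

5

Open {D-α}.
  Farthest demand point is Z3 at distance 5 (to D-α); all others are ≤ 5.
With {D-β} the worst case is 5.
With {D-γ} the worst case is 5.
No size-1 selection achieves below 5.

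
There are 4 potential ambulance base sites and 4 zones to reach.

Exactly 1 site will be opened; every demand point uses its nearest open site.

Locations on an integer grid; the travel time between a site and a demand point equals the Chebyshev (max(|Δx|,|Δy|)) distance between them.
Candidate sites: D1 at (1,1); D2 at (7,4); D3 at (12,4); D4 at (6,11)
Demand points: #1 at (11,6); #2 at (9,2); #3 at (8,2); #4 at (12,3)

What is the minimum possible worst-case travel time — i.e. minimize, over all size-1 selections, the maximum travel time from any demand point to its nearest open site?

4

Open {D3}.
  Farthest demand point is #3 at travel time 4 (to D3); all others are ≤ 4.
With {D2} the worst case is 5.
With {D4} the worst case is 9.
No size-1 selection achieves below 4.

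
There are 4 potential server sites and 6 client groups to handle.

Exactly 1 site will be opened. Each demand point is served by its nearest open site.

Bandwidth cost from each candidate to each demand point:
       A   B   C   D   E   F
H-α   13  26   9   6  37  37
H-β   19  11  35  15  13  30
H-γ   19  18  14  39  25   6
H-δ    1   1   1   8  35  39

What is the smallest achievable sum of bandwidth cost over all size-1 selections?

Open {H-δ}.
  A→H-δ 1, B→H-δ 1, C→H-δ 1, D→H-δ 8, E→H-δ 35, F→H-δ 39  ⇒ total 85.
Compare {H-γ}: total 121.
Compare {H-β}: total 123.
No size-1 selection does better; minimum is 85.

85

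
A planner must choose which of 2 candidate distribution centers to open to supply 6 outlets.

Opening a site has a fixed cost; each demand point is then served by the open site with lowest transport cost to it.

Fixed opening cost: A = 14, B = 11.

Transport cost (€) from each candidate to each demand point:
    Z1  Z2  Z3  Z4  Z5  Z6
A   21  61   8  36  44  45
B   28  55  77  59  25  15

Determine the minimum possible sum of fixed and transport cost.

Open {A, B}: assign each demand point to its cheapest open site.
  Z1→A 21, Z2→B 55, Z3→A 8, Z4→A 36, Z5→B 25, Z6→B 15
  transport cost 160, fixed 25 → total 185.
Compare {A}: transport cost 215 + fixed 14 = 229.
Compare {B}: transport cost 259 + fixed 11 = 270.

185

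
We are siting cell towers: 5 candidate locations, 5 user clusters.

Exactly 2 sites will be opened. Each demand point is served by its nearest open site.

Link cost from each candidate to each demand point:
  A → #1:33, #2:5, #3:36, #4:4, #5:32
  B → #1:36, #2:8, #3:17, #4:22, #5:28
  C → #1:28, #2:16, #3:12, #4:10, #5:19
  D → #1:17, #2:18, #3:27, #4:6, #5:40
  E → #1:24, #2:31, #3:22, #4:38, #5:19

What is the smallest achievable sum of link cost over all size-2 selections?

68

Open {A, C}.
  #1→C 28, #2→A 5, #3→C 12, #4→A 4, #5→C 19  ⇒ total 68.
Compare {C, D}: total 70.
Compare {A, E}: total 74.
No size-2 selection does better; minimum is 68.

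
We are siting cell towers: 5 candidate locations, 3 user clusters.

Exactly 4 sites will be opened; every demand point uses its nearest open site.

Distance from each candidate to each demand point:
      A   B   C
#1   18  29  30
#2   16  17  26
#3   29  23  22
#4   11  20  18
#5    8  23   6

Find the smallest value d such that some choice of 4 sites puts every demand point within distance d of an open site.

Open {#1, #2, #3, #5}.
  Farthest demand point is B at distance 17 (to #2); all others are ≤ 17.
With {#1, #2, #4, #5} the worst case is 17.
With {#2, #3, #4, #5} the worst case is 17.
No size-4 selection achieves below 17.

17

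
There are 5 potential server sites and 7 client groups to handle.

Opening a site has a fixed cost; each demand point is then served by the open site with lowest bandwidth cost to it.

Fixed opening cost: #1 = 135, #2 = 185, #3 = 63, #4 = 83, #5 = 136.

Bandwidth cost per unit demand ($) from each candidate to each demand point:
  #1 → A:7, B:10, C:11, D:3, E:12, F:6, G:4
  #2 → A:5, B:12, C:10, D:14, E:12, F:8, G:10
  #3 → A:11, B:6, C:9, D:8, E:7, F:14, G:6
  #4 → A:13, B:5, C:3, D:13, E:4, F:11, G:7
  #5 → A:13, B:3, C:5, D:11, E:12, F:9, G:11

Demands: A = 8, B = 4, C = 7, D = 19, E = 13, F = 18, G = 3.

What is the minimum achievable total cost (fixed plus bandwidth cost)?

544

Open {#1, #4}: assign each demand point to its cheapest open site.
  A→#1 8×7=56, B→#4 4×5=20, C→#4 7×3=21, D→#1 19×3=57, E→#4 13×4=52, F→#1 18×6=108, G→#1 3×4=12
  bandwidth cost 326, fixed 218 → total 544.
Compare {#1, #3, #4}: bandwidth cost 326 + fixed 281 = 607.
Compare {#1, #3}: bandwidth cost 411 + fixed 198 = 609.
Compare {#1}: bandwidth cost 506 + fixed 135 = 641.
All other subsets cost ≥ 607. Minimum total cost: 544.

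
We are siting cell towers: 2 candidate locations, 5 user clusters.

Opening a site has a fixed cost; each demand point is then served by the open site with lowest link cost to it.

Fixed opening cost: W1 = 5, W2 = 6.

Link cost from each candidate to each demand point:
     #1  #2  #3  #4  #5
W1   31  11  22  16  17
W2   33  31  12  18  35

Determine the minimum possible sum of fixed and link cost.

98

Open {W1, W2}: assign each demand point to its cheapest open site.
  #1→W1 31, #2→W1 11, #3→W2 12, #4→W1 16, #5→W1 17
  link cost 87, fixed 11 → total 98.
Compare {W1}: link cost 97 + fixed 5 = 102.
Compare {W2}: link cost 129 + fixed 6 = 135.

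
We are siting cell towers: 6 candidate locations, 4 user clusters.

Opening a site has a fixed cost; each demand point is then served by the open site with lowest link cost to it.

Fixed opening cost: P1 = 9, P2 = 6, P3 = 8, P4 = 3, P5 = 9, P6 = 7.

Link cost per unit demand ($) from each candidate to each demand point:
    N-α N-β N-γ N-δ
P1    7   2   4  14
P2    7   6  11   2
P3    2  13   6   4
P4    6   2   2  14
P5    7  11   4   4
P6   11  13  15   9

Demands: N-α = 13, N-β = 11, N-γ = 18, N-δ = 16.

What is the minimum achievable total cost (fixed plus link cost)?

Open {P2, P3, P4}: assign each demand point to its cheapest open site.
  N-α→P3 13×2=26, N-β→P4 11×2=22, N-γ→P4 18×2=36, N-δ→P2 16×2=32
  link cost 116, fixed 17 → total 133.
Compare {P2, P3, P4, P6}: link cost 116 + fixed 24 = 140.
Compare {P1, P2, P3, P4}: link cost 116 + fixed 26 = 142.
Compare {P2, P3, P4, P5}: link cost 116 + fixed 26 = 142.
All other subsets cost ≥ 140. Minimum total cost: 133.

133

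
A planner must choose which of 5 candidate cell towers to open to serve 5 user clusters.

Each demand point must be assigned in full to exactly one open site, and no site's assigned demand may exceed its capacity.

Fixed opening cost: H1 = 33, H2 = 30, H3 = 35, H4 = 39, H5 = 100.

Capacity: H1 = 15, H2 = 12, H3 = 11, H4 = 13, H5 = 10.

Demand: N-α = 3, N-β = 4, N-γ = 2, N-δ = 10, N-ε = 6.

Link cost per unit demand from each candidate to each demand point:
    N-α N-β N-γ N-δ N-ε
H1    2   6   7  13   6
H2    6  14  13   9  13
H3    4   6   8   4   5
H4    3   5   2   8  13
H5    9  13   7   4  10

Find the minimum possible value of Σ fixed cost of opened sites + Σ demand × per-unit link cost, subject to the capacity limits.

Open {H1, H3}; cheapest assignment that respects the capacities:
  H1 (cap 15, load 15): N-α, N-β, N-γ, N-ε — cost 3×2 + 4×6 + 2×7 + 6×6 = 80
  H3 (cap 11, load 10): N-δ — cost 10×4 = 40
  Shipping 120, fixed 68 → total 188.
  Any other capacity-feasible assignment to {H1, H3} ships for at least 120.
Compare {H1, H3, H4}: its best feasible assignment gives total 213.
Compare {H1, H2, H3}: its best feasible assignment gives total 218.
Every other set of open sites that can feasibly serve all demand totals ≥ 213 even under its best assignment. Minimum: 188.

188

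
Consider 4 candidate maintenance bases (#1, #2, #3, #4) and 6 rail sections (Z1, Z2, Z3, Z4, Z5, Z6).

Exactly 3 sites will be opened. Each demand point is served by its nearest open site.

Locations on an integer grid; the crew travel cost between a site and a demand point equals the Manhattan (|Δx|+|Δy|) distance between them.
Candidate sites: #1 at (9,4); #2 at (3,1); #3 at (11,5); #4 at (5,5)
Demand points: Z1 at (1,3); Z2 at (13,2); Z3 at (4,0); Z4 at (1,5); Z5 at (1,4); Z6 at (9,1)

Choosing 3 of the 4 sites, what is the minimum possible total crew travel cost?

24

Open {#1, #2, #4}.
  Z1→#2 4, Z2→#1 6, Z3→#2 2, Z4→#4 4, Z5→#2 5, Z6→#1 3  ⇒ total 24.
Compare {#1, #2, #3}: total 25.
Compare {#2, #3, #4}: total 26.
No size-3 selection does better; minimum is 24.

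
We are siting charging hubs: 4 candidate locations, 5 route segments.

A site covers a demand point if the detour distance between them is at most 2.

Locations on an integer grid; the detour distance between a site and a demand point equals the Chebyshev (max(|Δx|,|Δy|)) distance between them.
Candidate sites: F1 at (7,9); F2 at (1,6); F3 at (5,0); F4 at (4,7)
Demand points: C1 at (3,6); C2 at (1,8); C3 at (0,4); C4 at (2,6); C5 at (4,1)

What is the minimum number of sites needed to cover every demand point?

2

Coverage sets (demand points within 2 of each site):
  F1: {}
  F2: {C1, C2, C3, C4}
  F3: {C5}
  F4: {C1, C4}
No single site covers all 5 demand points.
But {F2, F3} covers everything, so the minimum is 2.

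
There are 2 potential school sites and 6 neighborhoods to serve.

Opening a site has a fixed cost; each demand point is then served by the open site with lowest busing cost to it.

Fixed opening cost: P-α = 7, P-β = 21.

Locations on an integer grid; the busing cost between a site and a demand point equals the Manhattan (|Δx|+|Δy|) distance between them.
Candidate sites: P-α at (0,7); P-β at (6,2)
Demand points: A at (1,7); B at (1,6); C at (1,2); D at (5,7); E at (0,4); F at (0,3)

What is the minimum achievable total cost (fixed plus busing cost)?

Open {P-α}: assign each demand point to its cheapest open site.
  A→P-α 1, B→P-α 2, C→P-α 6, D→P-α 5, E→P-α 3, F→P-α 4
  busing cost 21, fixed 7 → total 28.
Compare {P-α, P-β}: busing cost 20 + fixed 28 = 48.
Compare {P-β}: busing cost 45 + fixed 21 = 66.

28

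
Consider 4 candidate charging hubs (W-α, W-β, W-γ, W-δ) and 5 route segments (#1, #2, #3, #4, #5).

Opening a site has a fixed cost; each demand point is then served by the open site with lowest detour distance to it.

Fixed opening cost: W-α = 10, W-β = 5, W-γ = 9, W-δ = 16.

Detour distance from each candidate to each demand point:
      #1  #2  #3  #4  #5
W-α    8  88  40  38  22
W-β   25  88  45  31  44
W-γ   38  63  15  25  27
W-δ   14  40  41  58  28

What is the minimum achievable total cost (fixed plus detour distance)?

145

Open {W-α, W-γ, W-δ}: assign each demand point to its cheapest open site.
  #1→W-α 8, #2→W-δ 40, #3→W-γ 15, #4→W-γ 25, #5→W-α 22
  detour distance 110, fixed 35 → total 145.
Compare {W-γ, W-δ}: detour distance 121 + fixed 25 = 146.
Compare {W-α, W-β, W-γ, W-δ}: detour distance 110 + fixed 40 = 150.
Compare {W-β, W-γ, W-δ}: detour distance 121 + fixed 30 = 151.
All other subsets cost ≥ 146. Minimum total cost: 145.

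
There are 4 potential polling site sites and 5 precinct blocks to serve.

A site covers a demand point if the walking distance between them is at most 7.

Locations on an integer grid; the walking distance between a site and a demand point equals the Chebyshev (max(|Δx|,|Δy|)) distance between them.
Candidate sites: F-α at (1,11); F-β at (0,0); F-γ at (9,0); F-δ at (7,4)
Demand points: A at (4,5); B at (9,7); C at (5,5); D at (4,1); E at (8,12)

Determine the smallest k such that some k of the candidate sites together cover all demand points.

Coverage sets (demand points within 7 of each site):
  F-α: {A, C, E}
  F-β: {A, C, D}
  F-γ: {A, B, C, D}
  F-δ: {A, B, C, D}
No single site covers all 5 demand points.
But {F-α, F-γ} covers everything, so the minimum is 2.

2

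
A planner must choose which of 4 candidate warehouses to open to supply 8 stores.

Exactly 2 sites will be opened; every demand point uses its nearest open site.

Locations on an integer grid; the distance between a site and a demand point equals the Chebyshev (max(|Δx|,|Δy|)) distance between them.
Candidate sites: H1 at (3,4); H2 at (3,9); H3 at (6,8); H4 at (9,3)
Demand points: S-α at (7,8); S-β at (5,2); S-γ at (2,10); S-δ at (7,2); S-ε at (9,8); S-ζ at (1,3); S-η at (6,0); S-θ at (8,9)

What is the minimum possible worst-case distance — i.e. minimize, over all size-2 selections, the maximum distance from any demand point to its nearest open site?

4

Open {H1, H3}.
  Farthest demand point is S-γ at distance 4 (to H3); all others are ≤ 4.
With {H3, H4} the worst case is 5.
With {H1, H2} the worst case is 6.
No size-2 selection achieves below 4.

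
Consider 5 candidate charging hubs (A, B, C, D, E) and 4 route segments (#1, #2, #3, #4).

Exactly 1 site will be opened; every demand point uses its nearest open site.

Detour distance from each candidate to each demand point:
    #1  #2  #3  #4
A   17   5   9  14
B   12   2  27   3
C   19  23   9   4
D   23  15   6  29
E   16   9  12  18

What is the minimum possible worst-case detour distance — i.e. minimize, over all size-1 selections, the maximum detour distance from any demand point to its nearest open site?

17

Open {A}.
  Farthest demand point is #1 at detour distance 17 (to A); all others are ≤ 17.
With {E} the worst case is 18.
With {C} the worst case is 23.
No size-1 selection achieves below 17.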